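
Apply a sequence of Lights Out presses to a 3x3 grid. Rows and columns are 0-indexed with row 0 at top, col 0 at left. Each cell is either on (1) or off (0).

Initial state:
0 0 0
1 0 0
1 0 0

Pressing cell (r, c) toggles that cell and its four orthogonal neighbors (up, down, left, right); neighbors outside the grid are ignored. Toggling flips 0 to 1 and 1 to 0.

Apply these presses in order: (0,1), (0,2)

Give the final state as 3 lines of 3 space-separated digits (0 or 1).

Answer: 1 0 0
1 1 1
1 0 0

Derivation:
After press 1 at (0,1):
1 1 1
1 1 0
1 0 0

After press 2 at (0,2):
1 0 0
1 1 1
1 0 0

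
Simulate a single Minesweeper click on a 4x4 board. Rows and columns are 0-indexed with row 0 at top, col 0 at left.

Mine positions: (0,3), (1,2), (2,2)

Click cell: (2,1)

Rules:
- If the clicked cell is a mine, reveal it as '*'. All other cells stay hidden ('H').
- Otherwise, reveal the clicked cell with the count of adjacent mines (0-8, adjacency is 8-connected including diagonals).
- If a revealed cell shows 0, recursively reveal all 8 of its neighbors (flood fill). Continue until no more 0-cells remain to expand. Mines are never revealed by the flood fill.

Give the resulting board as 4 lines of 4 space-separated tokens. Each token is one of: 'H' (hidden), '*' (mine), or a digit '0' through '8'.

H H H H
H H H H
H 2 H H
H H H H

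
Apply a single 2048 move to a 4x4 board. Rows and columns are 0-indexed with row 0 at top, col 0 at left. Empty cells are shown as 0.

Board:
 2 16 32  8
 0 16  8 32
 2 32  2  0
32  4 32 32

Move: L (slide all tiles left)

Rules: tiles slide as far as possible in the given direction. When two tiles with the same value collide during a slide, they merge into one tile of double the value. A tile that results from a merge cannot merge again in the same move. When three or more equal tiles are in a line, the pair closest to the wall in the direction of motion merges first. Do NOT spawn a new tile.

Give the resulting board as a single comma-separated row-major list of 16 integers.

Answer: 2, 16, 32, 8, 16, 8, 32, 0, 2, 32, 2, 0, 32, 4, 64, 0

Derivation:
Slide left:
row 0: [2, 16, 32, 8] -> [2, 16, 32, 8]
row 1: [0, 16, 8, 32] -> [16, 8, 32, 0]
row 2: [2, 32, 2, 0] -> [2, 32, 2, 0]
row 3: [32, 4, 32, 32] -> [32, 4, 64, 0]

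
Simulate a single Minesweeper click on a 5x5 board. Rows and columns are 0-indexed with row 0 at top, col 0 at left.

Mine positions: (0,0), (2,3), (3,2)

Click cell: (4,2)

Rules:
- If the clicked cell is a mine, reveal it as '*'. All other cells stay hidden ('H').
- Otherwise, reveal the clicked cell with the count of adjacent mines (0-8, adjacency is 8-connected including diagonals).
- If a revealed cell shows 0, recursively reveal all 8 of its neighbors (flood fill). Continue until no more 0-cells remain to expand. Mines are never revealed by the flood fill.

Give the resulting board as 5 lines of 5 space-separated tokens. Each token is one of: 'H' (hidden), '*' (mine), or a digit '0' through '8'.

H H H H H
H H H H H
H H H H H
H H H H H
H H 1 H H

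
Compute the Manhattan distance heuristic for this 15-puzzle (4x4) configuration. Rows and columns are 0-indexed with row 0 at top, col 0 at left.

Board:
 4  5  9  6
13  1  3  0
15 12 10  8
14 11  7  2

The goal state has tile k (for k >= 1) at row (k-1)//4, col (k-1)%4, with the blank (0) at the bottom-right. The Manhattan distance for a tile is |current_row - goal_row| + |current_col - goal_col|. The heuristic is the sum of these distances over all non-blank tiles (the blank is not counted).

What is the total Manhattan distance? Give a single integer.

Answer: 34

Derivation:
Tile 4: at (0,0), goal (0,3), distance |0-0|+|0-3| = 3
Tile 5: at (0,1), goal (1,0), distance |0-1|+|1-0| = 2
Tile 9: at (0,2), goal (2,0), distance |0-2|+|2-0| = 4
Tile 6: at (0,3), goal (1,1), distance |0-1|+|3-1| = 3
Tile 13: at (1,0), goal (3,0), distance |1-3|+|0-0| = 2
Tile 1: at (1,1), goal (0,0), distance |1-0|+|1-0| = 2
Tile 3: at (1,2), goal (0,2), distance |1-0|+|2-2| = 1
Tile 15: at (2,0), goal (3,2), distance |2-3|+|0-2| = 3
Tile 12: at (2,1), goal (2,3), distance |2-2|+|1-3| = 2
Tile 10: at (2,2), goal (2,1), distance |2-2|+|2-1| = 1
Tile 8: at (2,3), goal (1,3), distance |2-1|+|3-3| = 1
Tile 14: at (3,0), goal (3,1), distance |3-3|+|0-1| = 1
Tile 11: at (3,1), goal (2,2), distance |3-2|+|1-2| = 2
Tile 7: at (3,2), goal (1,2), distance |3-1|+|2-2| = 2
Tile 2: at (3,3), goal (0,1), distance |3-0|+|3-1| = 5
Sum: 3 + 2 + 4 + 3 + 2 + 2 + 1 + 3 + 2 + 1 + 1 + 1 + 2 + 2 + 5 = 34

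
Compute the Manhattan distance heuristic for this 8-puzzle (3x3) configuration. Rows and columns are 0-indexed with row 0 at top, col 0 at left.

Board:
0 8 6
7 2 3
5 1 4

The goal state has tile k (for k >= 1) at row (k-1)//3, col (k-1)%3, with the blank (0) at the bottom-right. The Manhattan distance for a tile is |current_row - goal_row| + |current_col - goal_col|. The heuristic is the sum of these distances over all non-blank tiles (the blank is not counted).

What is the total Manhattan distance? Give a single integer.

Tile 8: (0,1)->(2,1) = 2
Tile 6: (0,2)->(1,2) = 1
Tile 7: (1,0)->(2,0) = 1
Tile 2: (1,1)->(0,1) = 1
Tile 3: (1,2)->(0,2) = 1
Tile 5: (2,0)->(1,1) = 2
Tile 1: (2,1)->(0,0) = 3
Tile 4: (2,2)->(1,0) = 3
Sum: 2 + 1 + 1 + 1 + 1 + 2 + 3 + 3 = 14

Answer: 14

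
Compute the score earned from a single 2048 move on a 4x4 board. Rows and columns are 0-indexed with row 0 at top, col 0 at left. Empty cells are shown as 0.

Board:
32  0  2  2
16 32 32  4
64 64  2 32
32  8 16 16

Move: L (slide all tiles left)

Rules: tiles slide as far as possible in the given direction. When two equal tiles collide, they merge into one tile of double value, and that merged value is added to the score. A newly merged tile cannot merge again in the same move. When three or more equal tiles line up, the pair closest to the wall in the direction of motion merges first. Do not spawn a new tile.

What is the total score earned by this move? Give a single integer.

Slide left:
row 0: [32, 0, 2, 2] -> [32, 4, 0, 0]  score +4 (running 4)
row 1: [16, 32, 32, 4] -> [16, 64, 4, 0]  score +64 (running 68)
row 2: [64, 64, 2, 32] -> [128, 2, 32, 0]  score +128 (running 196)
row 3: [32, 8, 16, 16] -> [32, 8, 32, 0]  score +32 (running 228)
Board after move:
 32   4   0   0
 16  64   4   0
128   2  32   0
 32   8  32   0

Answer: 228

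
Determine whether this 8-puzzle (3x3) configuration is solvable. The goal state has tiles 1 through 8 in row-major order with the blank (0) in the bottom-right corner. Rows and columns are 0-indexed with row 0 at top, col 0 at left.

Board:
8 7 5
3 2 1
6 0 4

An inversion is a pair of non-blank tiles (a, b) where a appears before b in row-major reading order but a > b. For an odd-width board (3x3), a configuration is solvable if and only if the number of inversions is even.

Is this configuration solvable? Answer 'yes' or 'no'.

Inversions (pairs i<j in row-major order where tile[i] > tile[j] > 0): 21
21 is odd, so the puzzle is not solvable.

Answer: no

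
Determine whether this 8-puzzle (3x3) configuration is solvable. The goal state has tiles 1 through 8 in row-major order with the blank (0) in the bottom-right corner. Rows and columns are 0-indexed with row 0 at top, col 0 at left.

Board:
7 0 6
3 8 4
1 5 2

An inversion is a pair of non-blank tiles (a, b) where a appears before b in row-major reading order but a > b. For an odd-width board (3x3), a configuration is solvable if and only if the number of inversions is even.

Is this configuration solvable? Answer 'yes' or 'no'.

Answer: yes

Derivation:
Inversions (pairs i<j in row-major order where tile[i] > tile[j] > 0): 20
20 is even, so the puzzle is solvable.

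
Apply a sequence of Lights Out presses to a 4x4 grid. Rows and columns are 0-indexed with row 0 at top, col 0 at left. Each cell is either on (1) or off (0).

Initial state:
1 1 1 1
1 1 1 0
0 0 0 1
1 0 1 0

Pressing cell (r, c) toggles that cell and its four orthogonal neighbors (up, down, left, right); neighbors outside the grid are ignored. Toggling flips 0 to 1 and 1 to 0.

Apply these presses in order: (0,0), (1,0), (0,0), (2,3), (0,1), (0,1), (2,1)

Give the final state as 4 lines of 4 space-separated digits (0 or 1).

After press 1 at (0,0):
0 0 1 1
0 1 1 0
0 0 0 1
1 0 1 0

After press 2 at (1,0):
1 0 1 1
1 0 1 0
1 0 0 1
1 0 1 0

After press 3 at (0,0):
0 1 1 1
0 0 1 0
1 0 0 1
1 0 1 0

After press 4 at (2,3):
0 1 1 1
0 0 1 1
1 0 1 0
1 0 1 1

After press 5 at (0,1):
1 0 0 1
0 1 1 1
1 0 1 0
1 0 1 1

After press 6 at (0,1):
0 1 1 1
0 0 1 1
1 0 1 0
1 0 1 1

After press 7 at (2,1):
0 1 1 1
0 1 1 1
0 1 0 0
1 1 1 1

Answer: 0 1 1 1
0 1 1 1
0 1 0 0
1 1 1 1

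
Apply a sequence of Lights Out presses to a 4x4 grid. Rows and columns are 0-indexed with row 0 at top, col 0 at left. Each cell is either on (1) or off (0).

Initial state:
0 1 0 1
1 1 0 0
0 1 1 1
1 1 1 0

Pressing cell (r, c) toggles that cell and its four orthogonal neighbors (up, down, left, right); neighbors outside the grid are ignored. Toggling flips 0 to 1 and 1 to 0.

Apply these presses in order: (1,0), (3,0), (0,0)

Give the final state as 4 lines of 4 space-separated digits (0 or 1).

Answer: 0 0 0 1
1 0 0 0
0 1 1 1
0 0 1 0

Derivation:
After press 1 at (1,0):
1 1 0 1
0 0 0 0
1 1 1 1
1 1 1 0

After press 2 at (3,0):
1 1 0 1
0 0 0 0
0 1 1 1
0 0 1 0

After press 3 at (0,0):
0 0 0 1
1 0 0 0
0 1 1 1
0 0 1 0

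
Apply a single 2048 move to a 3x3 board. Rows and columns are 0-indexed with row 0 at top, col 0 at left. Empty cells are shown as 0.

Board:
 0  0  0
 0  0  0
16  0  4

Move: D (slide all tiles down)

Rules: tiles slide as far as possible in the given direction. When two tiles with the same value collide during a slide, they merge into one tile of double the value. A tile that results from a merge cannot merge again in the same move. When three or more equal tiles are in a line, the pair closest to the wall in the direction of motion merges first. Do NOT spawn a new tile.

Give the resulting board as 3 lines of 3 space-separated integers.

Slide down:
col 0: [0, 0, 16] -> [0, 0, 16]
col 1: [0, 0, 0] -> [0, 0, 0]
col 2: [0, 0, 4] -> [0, 0, 4]

Answer:  0  0  0
 0  0  0
16  0  4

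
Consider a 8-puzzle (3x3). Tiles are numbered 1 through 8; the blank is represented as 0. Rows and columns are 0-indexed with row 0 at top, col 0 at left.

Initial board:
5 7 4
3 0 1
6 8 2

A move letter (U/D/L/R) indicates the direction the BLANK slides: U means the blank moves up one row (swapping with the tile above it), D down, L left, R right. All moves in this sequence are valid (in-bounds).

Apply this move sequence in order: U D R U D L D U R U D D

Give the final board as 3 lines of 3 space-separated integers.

After move 1 (U):
5 0 4
3 7 1
6 8 2

After move 2 (D):
5 7 4
3 0 1
6 8 2

After move 3 (R):
5 7 4
3 1 0
6 8 2

After move 4 (U):
5 7 0
3 1 4
6 8 2

After move 5 (D):
5 7 4
3 1 0
6 8 2

After move 6 (L):
5 7 4
3 0 1
6 8 2

After move 7 (D):
5 7 4
3 8 1
6 0 2

After move 8 (U):
5 7 4
3 0 1
6 8 2

After move 9 (R):
5 7 4
3 1 0
6 8 2

After move 10 (U):
5 7 0
3 1 4
6 8 2

After move 11 (D):
5 7 4
3 1 0
6 8 2

After move 12 (D):
5 7 4
3 1 2
6 8 0

Answer: 5 7 4
3 1 2
6 8 0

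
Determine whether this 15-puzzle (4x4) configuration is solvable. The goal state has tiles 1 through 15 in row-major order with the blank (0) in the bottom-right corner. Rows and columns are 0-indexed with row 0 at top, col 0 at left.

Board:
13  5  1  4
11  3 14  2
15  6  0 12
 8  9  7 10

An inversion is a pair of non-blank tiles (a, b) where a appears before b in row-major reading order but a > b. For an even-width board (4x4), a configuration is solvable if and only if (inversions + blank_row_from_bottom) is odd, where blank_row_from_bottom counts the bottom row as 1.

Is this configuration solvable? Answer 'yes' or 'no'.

Inversions: 45
Blank is in row 2 (0-indexed from top), which is row 2 counting from the bottom (bottom = 1).
45 + 2 = 47, which is odd, so the puzzle is solvable.

Answer: yes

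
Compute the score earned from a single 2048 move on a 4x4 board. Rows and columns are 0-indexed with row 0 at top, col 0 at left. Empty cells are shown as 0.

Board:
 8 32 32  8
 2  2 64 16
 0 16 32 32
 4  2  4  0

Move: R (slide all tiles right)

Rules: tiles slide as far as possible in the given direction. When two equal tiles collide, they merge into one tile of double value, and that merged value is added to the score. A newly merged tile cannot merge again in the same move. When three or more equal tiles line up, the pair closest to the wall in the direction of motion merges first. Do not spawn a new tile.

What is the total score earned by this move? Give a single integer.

Answer: 132

Derivation:
Slide right:
row 0: [8, 32, 32, 8] -> [0, 8, 64, 8]  score +64 (running 64)
row 1: [2, 2, 64, 16] -> [0, 4, 64, 16]  score +4 (running 68)
row 2: [0, 16, 32, 32] -> [0, 0, 16, 64]  score +64 (running 132)
row 3: [4, 2, 4, 0] -> [0, 4, 2, 4]  score +0 (running 132)
Board after move:
 0  8 64  8
 0  4 64 16
 0  0 16 64
 0  4  2  4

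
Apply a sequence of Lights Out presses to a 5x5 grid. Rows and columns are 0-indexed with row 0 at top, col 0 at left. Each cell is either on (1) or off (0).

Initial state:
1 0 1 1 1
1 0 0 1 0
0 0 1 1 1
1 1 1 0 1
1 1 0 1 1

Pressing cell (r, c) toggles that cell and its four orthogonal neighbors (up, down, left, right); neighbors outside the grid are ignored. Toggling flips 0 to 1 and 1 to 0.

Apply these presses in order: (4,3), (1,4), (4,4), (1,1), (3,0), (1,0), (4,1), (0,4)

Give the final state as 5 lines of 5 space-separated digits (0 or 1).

After press 1 at (4,3):
1 0 1 1 1
1 0 0 1 0
0 0 1 1 1
1 1 1 1 1
1 1 1 0 0

After press 2 at (1,4):
1 0 1 1 0
1 0 0 0 1
0 0 1 1 0
1 1 1 1 1
1 1 1 0 0

After press 3 at (4,4):
1 0 1 1 0
1 0 0 0 1
0 0 1 1 0
1 1 1 1 0
1 1 1 1 1

After press 4 at (1,1):
1 1 1 1 0
0 1 1 0 1
0 1 1 1 0
1 1 1 1 0
1 1 1 1 1

After press 5 at (3,0):
1 1 1 1 0
0 1 1 0 1
1 1 1 1 0
0 0 1 1 0
0 1 1 1 1

After press 6 at (1,0):
0 1 1 1 0
1 0 1 0 1
0 1 1 1 0
0 0 1 1 0
0 1 1 1 1

After press 7 at (4,1):
0 1 1 1 0
1 0 1 0 1
0 1 1 1 0
0 1 1 1 0
1 0 0 1 1

After press 8 at (0,4):
0 1 1 0 1
1 0 1 0 0
0 1 1 1 0
0 1 1 1 0
1 0 0 1 1

Answer: 0 1 1 0 1
1 0 1 0 0
0 1 1 1 0
0 1 1 1 0
1 0 0 1 1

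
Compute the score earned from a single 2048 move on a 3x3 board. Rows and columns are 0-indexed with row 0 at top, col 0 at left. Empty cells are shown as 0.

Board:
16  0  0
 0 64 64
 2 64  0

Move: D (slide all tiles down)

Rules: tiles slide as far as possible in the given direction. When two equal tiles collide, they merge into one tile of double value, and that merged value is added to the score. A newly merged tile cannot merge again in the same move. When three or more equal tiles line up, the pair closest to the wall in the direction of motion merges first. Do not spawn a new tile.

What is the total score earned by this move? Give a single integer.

Answer: 128

Derivation:
Slide down:
col 0: [16, 0, 2] -> [0, 16, 2]  score +0 (running 0)
col 1: [0, 64, 64] -> [0, 0, 128]  score +128 (running 128)
col 2: [0, 64, 0] -> [0, 0, 64]  score +0 (running 128)
Board after move:
  0   0   0
 16   0   0
  2 128  64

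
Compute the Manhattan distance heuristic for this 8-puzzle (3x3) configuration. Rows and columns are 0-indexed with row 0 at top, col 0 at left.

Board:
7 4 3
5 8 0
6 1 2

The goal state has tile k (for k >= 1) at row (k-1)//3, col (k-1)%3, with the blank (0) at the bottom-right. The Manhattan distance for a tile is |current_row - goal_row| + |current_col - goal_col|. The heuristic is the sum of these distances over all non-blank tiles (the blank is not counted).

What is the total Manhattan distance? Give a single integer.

Tile 7: at (0,0), goal (2,0), distance |0-2|+|0-0| = 2
Tile 4: at (0,1), goal (1,0), distance |0-1|+|1-0| = 2
Tile 3: at (0,2), goal (0,2), distance |0-0|+|2-2| = 0
Tile 5: at (1,0), goal (1,1), distance |1-1|+|0-1| = 1
Tile 8: at (1,1), goal (2,1), distance |1-2|+|1-1| = 1
Tile 6: at (2,0), goal (1,2), distance |2-1|+|0-2| = 3
Tile 1: at (2,1), goal (0,0), distance |2-0|+|1-0| = 3
Tile 2: at (2,2), goal (0,1), distance |2-0|+|2-1| = 3
Sum: 2 + 2 + 0 + 1 + 1 + 3 + 3 + 3 = 15

Answer: 15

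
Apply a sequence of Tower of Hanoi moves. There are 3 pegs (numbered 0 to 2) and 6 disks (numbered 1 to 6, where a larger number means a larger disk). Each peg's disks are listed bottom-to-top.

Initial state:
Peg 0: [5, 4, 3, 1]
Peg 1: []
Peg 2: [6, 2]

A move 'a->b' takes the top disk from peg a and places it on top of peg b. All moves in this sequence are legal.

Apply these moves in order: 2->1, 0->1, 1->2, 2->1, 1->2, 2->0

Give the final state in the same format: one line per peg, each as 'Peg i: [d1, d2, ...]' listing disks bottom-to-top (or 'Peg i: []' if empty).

Answer: Peg 0: [5, 4, 3, 1]
Peg 1: [2]
Peg 2: [6]

Derivation:
After move 1 (2->1):
Peg 0: [5, 4, 3, 1]
Peg 1: [2]
Peg 2: [6]

After move 2 (0->1):
Peg 0: [5, 4, 3]
Peg 1: [2, 1]
Peg 2: [6]

After move 3 (1->2):
Peg 0: [5, 4, 3]
Peg 1: [2]
Peg 2: [6, 1]

After move 4 (2->1):
Peg 0: [5, 4, 3]
Peg 1: [2, 1]
Peg 2: [6]

After move 5 (1->2):
Peg 0: [5, 4, 3]
Peg 1: [2]
Peg 2: [6, 1]

After move 6 (2->0):
Peg 0: [5, 4, 3, 1]
Peg 1: [2]
Peg 2: [6]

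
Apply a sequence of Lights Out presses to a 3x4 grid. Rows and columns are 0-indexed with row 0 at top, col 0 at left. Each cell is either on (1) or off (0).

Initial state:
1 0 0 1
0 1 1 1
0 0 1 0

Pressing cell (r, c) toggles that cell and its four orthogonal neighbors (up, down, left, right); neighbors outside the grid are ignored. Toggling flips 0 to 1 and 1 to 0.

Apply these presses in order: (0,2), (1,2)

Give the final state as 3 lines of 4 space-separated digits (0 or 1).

Answer: 1 1 0 0
0 0 1 0
0 0 0 0

Derivation:
After press 1 at (0,2):
1 1 1 0
0 1 0 1
0 0 1 0

After press 2 at (1,2):
1 1 0 0
0 0 1 0
0 0 0 0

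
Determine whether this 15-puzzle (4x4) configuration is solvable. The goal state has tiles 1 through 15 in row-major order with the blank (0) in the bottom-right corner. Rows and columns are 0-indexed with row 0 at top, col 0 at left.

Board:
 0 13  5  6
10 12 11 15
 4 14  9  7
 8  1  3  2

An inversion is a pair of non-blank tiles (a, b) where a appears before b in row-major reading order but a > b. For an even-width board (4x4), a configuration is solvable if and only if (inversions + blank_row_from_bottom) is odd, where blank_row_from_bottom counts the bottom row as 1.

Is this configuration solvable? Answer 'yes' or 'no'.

Answer: yes

Derivation:
Inversions: 71
Blank is in row 0 (0-indexed from top), which is row 4 counting from the bottom (bottom = 1).
71 + 4 = 75, which is odd, so the puzzle is solvable.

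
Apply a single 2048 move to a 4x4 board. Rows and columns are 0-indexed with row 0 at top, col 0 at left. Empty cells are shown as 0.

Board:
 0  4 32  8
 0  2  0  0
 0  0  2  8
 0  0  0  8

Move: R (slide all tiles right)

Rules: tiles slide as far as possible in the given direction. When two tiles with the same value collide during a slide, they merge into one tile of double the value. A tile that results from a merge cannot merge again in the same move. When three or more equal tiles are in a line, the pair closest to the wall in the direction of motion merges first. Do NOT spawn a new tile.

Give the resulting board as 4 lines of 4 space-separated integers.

Slide right:
row 0: [0, 4, 32, 8] -> [0, 4, 32, 8]
row 1: [0, 2, 0, 0] -> [0, 0, 0, 2]
row 2: [0, 0, 2, 8] -> [0, 0, 2, 8]
row 3: [0, 0, 0, 8] -> [0, 0, 0, 8]

Answer:  0  4 32  8
 0  0  0  2
 0  0  2  8
 0  0  0  8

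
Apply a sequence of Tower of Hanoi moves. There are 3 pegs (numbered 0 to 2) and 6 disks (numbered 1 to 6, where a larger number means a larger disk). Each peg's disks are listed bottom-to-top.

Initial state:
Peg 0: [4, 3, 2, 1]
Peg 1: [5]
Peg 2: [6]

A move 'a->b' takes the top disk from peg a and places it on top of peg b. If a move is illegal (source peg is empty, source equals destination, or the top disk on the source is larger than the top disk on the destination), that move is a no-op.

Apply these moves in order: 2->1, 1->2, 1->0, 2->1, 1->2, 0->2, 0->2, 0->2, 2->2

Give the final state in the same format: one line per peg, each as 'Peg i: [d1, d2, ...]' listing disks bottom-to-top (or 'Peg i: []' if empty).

After move 1 (2->1):
Peg 0: [4, 3, 2, 1]
Peg 1: [5]
Peg 2: [6]

After move 2 (1->2):
Peg 0: [4, 3, 2, 1]
Peg 1: []
Peg 2: [6, 5]

After move 3 (1->0):
Peg 0: [4, 3, 2, 1]
Peg 1: []
Peg 2: [6, 5]

After move 4 (2->1):
Peg 0: [4, 3, 2, 1]
Peg 1: [5]
Peg 2: [6]

After move 5 (1->2):
Peg 0: [4, 3, 2, 1]
Peg 1: []
Peg 2: [6, 5]

After move 6 (0->2):
Peg 0: [4, 3, 2]
Peg 1: []
Peg 2: [6, 5, 1]

After move 7 (0->2):
Peg 0: [4, 3, 2]
Peg 1: []
Peg 2: [6, 5, 1]

After move 8 (0->2):
Peg 0: [4, 3, 2]
Peg 1: []
Peg 2: [6, 5, 1]

After move 9 (2->2):
Peg 0: [4, 3, 2]
Peg 1: []
Peg 2: [6, 5, 1]

Answer: Peg 0: [4, 3, 2]
Peg 1: []
Peg 2: [6, 5, 1]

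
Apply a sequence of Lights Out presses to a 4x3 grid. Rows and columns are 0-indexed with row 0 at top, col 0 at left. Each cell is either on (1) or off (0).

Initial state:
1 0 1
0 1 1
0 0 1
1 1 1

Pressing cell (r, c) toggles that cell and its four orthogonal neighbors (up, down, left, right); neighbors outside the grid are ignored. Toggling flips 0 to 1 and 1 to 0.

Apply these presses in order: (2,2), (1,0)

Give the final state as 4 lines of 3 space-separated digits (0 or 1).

After press 1 at (2,2):
1 0 1
0 1 0
0 1 0
1 1 0

After press 2 at (1,0):
0 0 1
1 0 0
1 1 0
1 1 0

Answer: 0 0 1
1 0 0
1 1 0
1 1 0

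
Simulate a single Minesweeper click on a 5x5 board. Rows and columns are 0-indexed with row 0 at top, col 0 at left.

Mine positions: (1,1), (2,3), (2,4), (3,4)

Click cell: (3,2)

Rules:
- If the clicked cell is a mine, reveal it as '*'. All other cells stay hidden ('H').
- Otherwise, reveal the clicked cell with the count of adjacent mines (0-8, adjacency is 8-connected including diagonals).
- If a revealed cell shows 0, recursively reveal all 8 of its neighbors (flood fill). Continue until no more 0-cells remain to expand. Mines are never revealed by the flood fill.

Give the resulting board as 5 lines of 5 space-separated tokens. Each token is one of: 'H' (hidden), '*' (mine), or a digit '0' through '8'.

H H H H H
H H H H H
H H H H H
H H 1 H H
H H H H H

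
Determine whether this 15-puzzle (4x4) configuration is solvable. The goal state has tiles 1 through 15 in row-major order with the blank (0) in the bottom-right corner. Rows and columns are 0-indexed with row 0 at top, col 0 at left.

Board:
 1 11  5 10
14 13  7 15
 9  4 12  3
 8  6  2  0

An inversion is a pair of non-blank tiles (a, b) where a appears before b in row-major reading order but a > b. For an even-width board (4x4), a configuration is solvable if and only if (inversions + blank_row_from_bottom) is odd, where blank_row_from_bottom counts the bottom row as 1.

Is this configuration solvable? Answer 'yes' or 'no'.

Answer: yes

Derivation:
Inversions: 62
Blank is in row 3 (0-indexed from top), which is row 1 counting from the bottom (bottom = 1).
62 + 1 = 63, which is odd, so the puzzle is solvable.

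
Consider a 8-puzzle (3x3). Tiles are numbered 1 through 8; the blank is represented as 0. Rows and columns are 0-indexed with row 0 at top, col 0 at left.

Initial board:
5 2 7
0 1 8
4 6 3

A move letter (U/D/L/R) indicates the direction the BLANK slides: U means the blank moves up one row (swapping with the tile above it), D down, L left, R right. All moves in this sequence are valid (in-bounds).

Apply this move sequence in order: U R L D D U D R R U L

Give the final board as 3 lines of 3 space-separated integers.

After move 1 (U):
0 2 7
5 1 8
4 6 3

After move 2 (R):
2 0 7
5 1 8
4 6 3

After move 3 (L):
0 2 7
5 1 8
4 6 3

After move 4 (D):
5 2 7
0 1 8
4 6 3

After move 5 (D):
5 2 7
4 1 8
0 6 3

After move 6 (U):
5 2 7
0 1 8
4 6 3

After move 7 (D):
5 2 7
4 1 8
0 6 3

After move 8 (R):
5 2 7
4 1 8
6 0 3

After move 9 (R):
5 2 7
4 1 8
6 3 0

After move 10 (U):
5 2 7
4 1 0
6 3 8

After move 11 (L):
5 2 7
4 0 1
6 3 8

Answer: 5 2 7
4 0 1
6 3 8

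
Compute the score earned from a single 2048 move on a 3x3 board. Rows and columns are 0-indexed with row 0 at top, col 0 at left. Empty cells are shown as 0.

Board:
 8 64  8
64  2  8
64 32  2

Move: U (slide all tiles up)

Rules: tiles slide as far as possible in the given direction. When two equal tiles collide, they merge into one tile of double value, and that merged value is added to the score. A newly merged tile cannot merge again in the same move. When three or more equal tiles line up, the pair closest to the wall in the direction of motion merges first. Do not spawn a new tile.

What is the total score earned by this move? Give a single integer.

Slide up:
col 0: [8, 64, 64] -> [8, 128, 0]  score +128 (running 128)
col 1: [64, 2, 32] -> [64, 2, 32]  score +0 (running 128)
col 2: [8, 8, 2] -> [16, 2, 0]  score +16 (running 144)
Board after move:
  8  64  16
128   2   2
  0  32   0

Answer: 144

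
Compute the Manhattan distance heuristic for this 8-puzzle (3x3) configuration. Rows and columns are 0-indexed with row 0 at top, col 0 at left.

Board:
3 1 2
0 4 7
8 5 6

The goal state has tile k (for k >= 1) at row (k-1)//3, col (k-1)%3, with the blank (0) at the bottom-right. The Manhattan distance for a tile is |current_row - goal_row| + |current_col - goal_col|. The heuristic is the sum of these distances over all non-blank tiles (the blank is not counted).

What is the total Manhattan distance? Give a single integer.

Tile 3: at (0,0), goal (0,2), distance |0-0|+|0-2| = 2
Tile 1: at (0,1), goal (0,0), distance |0-0|+|1-0| = 1
Tile 2: at (0,2), goal (0,1), distance |0-0|+|2-1| = 1
Tile 4: at (1,1), goal (1,0), distance |1-1|+|1-0| = 1
Tile 7: at (1,2), goal (2,0), distance |1-2|+|2-0| = 3
Tile 8: at (2,0), goal (2,1), distance |2-2|+|0-1| = 1
Tile 5: at (2,1), goal (1,1), distance |2-1|+|1-1| = 1
Tile 6: at (2,2), goal (1,2), distance |2-1|+|2-2| = 1
Sum: 2 + 1 + 1 + 1 + 3 + 1 + 1 + 1 = 11

Answer: 11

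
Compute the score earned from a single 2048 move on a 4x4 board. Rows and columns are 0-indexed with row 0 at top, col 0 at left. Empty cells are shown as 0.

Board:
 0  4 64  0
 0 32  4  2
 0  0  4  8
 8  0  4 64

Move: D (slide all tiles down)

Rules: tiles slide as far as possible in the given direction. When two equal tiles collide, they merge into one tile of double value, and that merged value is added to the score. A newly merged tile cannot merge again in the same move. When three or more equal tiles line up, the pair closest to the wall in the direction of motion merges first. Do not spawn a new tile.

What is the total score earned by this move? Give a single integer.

Answer: 8

Derivation:
Slide down:
col 0: [0, 0, 0, 8] -> [0, 0, 0, 8]  score +0 (running 0)
col 1: [4, 32, 0, 0] -> [0, 0, 4, 32]  score +0 (running 0)
col 2: [64, 4, 4, 4] -> [0, 64, 4, 8]  score +8 (running 8)
col 3: [0, 2, 8, 64] -> [0, 2, 8, 64]  score +0 (running 8)
Board after move:
 0  0  0  0
 0  0 64  2
 0  4  4  8
 8 32  8 64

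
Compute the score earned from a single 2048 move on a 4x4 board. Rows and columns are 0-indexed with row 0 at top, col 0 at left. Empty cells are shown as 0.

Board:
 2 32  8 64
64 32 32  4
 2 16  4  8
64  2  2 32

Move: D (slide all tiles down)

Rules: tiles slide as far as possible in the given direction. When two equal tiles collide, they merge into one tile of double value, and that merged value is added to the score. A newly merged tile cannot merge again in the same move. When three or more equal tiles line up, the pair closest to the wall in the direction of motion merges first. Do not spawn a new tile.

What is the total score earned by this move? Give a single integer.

Slide down:
col 0: [2, 64, 2, 64] -> [2, 64, 2, 64]  score +0 (running 0)
col 1: [32, 32, 16, 2] -> [0, 64, 16, 2]  score +64 (running 64)
col 2: [8, 32, 4, 2] -> [8, 32, 4, 2]  score +0 (running 64)
col 3: [64, 4, 8, 32] -> [64, 4, 8, 32]  score +0 (running 64)
Board after move:
 2  0  8 64
64 64 32  4
 2 16  4  8
64  2  2 32

Answer: 64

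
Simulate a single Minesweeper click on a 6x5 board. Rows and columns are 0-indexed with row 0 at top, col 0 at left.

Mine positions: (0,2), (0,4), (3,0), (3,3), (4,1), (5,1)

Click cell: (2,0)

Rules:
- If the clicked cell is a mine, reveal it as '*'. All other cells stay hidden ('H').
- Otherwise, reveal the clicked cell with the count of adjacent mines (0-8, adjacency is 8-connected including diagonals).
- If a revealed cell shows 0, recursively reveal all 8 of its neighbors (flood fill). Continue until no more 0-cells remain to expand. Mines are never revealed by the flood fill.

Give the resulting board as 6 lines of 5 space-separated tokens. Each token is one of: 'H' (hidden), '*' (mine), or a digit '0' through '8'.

H H H H H
H H H H H
1 H H H H
H H H H H
H H H H H
H H H H H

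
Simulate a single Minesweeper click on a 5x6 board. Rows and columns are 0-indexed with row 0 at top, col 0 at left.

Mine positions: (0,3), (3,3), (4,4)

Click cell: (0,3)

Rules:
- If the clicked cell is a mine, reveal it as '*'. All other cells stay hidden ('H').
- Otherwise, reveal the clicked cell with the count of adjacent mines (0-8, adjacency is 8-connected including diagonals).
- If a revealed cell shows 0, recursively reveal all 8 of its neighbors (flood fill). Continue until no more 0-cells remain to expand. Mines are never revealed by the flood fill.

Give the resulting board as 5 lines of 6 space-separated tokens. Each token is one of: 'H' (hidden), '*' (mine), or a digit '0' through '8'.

H H H * H H
H H H H H H
H H H H H H
H H H H H H
H H H H H H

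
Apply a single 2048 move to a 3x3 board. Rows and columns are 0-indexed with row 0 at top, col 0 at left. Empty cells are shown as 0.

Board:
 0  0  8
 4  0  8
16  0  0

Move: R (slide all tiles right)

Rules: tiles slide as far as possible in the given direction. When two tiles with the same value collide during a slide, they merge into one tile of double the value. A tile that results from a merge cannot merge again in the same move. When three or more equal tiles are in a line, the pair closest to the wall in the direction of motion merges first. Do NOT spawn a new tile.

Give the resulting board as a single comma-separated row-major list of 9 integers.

Answer: 0, 0, 8, 0, 4, 8, 0, 0, 16

Derivation:
Slide right:
row 0: [0, 0, 8] -> [0, 0, 8]
row 1: [4, 0, 8] -> [0, 4, 8]
row 2: [16, 0, 0] -> [0, 0, 16]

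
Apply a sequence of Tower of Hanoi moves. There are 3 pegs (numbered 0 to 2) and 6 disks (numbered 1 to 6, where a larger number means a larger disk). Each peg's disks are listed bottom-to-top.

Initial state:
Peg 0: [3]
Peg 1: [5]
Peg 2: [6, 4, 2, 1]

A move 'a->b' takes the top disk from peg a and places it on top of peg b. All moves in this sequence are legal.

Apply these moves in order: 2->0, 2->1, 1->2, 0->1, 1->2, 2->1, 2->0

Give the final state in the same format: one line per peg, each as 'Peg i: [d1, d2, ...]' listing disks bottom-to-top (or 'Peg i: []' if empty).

Answer: Peg 0: [3, 2]
Peg 1: [5, 1]
Peg 2: [6, 4]

Derivation:
After move 1 (2->0):
Peg 0: [3, 1]
Peg 1: [5]
Peg 2: [6, 4, 2]

After move 2 (2->1):
Peg 0: [3, 1]
Peg 1: [5, 2]
Peg 2: [6, 4]

After move 3 (1->2):
Peg 0: [3, 1]
Peg 1: [5]
Peg 2: [6, 4, 2]

After move 4 (0->1):
Peg 0: [3]
Peg 1: [5, 1]
Peg 2: [6, 4, 2]

After move 5 (1->2):
Peg 0: [3]
Peg 1: [5]
Peg 2: [6, 4, 2, 1]

After move 6 (2->1):
Peg 0: [3]
Peg 1: [5, 1]
Peg 2: [6, 4, 2]

After move 7 (2->0):
Peg 0: [3, 2]
Peg 1: [5, 1]
Peg 2: [6, 4]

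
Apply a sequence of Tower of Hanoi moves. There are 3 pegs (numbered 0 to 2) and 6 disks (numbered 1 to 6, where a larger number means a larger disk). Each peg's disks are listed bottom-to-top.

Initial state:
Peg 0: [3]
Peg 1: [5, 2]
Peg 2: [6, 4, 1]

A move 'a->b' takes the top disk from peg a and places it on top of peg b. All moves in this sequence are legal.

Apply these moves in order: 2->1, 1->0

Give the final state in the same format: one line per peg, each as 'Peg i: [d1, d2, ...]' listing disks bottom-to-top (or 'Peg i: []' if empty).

Answer: Peg 0: [3, 1]
Peg 1: [5, 2]
Peg 2: [6, 4]

Derivation:
After move 1 (2->1):
Peg 0: [3]
Peg 1: [5, 2, 1]
Peg 2: [6, 4]

After move 2 (1->0):
Peg 0: [3, 1]
Peg 1: [5, 2]
Peg 2: [6, 4]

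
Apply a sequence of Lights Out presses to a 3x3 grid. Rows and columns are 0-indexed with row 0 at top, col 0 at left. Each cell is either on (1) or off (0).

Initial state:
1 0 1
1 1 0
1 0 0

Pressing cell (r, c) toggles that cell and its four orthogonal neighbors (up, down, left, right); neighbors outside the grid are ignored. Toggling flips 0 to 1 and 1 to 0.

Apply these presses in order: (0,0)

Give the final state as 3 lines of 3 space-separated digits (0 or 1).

After press 1 at (0,0):
0 1 1
0 1 0
1 0 0

Answer: 0 1 1
0 1 0
1 0 0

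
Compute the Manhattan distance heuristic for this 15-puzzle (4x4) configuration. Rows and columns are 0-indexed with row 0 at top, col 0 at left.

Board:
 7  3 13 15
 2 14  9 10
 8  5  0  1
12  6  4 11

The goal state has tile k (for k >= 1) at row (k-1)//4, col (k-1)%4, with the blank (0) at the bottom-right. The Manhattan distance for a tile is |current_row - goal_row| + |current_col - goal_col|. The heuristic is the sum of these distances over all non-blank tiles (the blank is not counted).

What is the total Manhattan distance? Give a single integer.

Answer: 46

Derivation:
Tile 7: at (0,0), goal (1,2), distance |0-1|+|0-2| = 3
Tile 3: at (0,1), goal (0,2), distance |0-0|+|1-2| = 1
Tile 13: at (0,2), goal (3,0), distance |0-3|+|2-0| = 5
Tile 15: at (0,3), goal (3,2), distance |0-3|+|3-2| = 4
Tile 2: at (1,0), goal (0,1), distance |1-0|+|0-1| = 2
Tile 14: at (1,1), goal (3,1), distance |1-3|+|1-1| = 2
Tile 9: at (1,2), goal (2,0), distance |1-2|+|2-0| = 3
Tile 10: at (1,3), goal (2,1), distance |1-2|+|3-1| = 3
Tile 8: at (2,0), goal (1,3), distance |2-1|+|0-3| = 4
Tile 5: at (2,1), goal (1,0), distance |2-1|+|1-0| = 2
Tile 1: at (2,3), goal (0,0), distance |2-0|+|3-0| = 5
Tile 12: at (3,0), goal (2,3), distance |3-2|+|0-3| = 4
Tile 6: at (3,1), goal (1,1), distance |3-1|+|1-1| = 2
Tile 4: at (3,2), goal (0,3), distance |3-0|+|2-3| = 4
Tile 11: at (3,3), goal (2,2), distance |3-2|+|3-2| = 2
Sum: 3 + 1 + 5 + 4 + 2 + 2 + 3 + 3 + 4 + 2 + 5 + 4 + 2 + 4 + 2 = 46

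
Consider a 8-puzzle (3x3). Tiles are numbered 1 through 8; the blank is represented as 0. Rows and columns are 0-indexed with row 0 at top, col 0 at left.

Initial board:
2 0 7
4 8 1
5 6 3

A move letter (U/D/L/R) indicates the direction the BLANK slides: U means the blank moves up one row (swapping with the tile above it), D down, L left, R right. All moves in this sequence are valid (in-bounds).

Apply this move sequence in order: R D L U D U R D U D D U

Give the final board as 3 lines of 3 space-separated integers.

After move 1 (R):
2 7 0
4 8 1
5 6 3

After move 2 (D):
2 7 1
4 8 0
5 6 3

After move 3 (L):
2 7 1
4 0 8
5 6 3

After move 4 (U):
2 0 1
4 7 8
5 6 3

After move 5 (D):
2 7 1
4 0 8
5 6 3

After move 6 (U):
2 0 1
4 7 8
5 6 3

After move 7 (R):
2 1 0
4 7 8
5 6 3

After move 8 (D):
2 1 8
4 7 0
5 6 3

After move 9 (U):
2 1 0
4 7 8
5 6 3

After move 10 (D):
2 1 8
4 7 0
5 6 3

After move 11 (D):
2 1 8
4 7 3
5 6 0

After move 12 (U):
2 1 8
4 7 0
5 6 3

Answer: 2 1 8
4 7 0
5 6 3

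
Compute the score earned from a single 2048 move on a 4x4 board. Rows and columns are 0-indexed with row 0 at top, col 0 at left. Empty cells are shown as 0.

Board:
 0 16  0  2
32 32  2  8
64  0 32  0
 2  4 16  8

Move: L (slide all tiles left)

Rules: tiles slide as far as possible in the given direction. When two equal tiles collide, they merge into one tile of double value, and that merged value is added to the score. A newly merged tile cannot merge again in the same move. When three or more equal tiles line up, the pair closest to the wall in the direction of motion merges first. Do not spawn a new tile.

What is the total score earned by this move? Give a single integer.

Slide left:
row 0: [0, 16, 0, 2] -> [16, 2, 0, 0]  score +0 (running 0)
row 1: [32, 32, 2, 8] -> [64, 2, 8, 0]  score +64 (running 64)
row 2: [64, 0, 32, 0] -> [64, 32, 0, 0]  score +0 (running 64)
row 3: [2, 4, 16, 8] -> [2, 4, 16, 8]  score +0 (running 64)
Board after move:
16  2  0  0
64  2  8  0
64 32  0  0
 2  4 16  8

Answer: 64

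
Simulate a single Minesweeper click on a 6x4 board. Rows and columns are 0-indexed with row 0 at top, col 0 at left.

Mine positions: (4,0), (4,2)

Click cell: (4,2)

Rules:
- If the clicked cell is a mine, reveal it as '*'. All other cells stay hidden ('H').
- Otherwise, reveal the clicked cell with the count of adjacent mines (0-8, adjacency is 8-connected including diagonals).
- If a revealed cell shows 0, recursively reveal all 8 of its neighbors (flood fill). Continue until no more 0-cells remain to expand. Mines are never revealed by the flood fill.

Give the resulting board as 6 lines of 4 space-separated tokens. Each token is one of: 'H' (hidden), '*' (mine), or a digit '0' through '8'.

H H H H
H H H H
H H H H
H H H H
H H * H
H H H H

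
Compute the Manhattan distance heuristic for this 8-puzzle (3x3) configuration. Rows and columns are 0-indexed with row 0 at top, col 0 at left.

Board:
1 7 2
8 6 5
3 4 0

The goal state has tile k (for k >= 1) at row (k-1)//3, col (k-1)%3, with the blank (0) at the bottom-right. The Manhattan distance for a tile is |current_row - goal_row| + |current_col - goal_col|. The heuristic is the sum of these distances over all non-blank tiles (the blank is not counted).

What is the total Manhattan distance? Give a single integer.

Answer: 14

Derivation:
Tile 1: (0,0)->(0,0) = 0
Tile 7: (0,1)->(2,0) = 3
Tile 2: (0,2)->(0,1) = 1
Tile 8: (1,0)->(2,1) = 2
Tile 6: (1,1)->(1,2) = 1
Tile 5: (1,2)->(1,1) = 1
Tile 3: (2,0)->(0,2) = 4
Tile 4: (2,1)->(1,0) = 2
Sum: 0 + 3 + 1 + 2 + 1 + 1 + 4 + 2 = 14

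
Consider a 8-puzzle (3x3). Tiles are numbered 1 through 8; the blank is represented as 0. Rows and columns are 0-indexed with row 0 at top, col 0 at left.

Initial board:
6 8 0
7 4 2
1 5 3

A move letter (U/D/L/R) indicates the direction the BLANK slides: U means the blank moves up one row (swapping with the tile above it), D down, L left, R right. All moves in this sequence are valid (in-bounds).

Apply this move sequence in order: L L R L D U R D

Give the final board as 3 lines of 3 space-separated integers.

Answer: 6 4 8
7 0 2
1 5 3

Derivation:
After move 1 (L):
6 0 8
7 4 2
1 5 3

After move 2 (L):
0 6 8
7 4 2
1 5 3

After move 3 (R):
6 0 8
7 4 2
1 5 3

After move 4 (L):
0 6 8
7 4 2
1 5 3

After move 5 (D):
7 6 8
0 4 2
1 5 3

After move 6 (U):
0 6 8
7 4 2
1 5 3

After move 7 (R):
6 0 8
7 4 2
1 5 3

After move 8 (D):
6 4 8
7 0 2
1 5 3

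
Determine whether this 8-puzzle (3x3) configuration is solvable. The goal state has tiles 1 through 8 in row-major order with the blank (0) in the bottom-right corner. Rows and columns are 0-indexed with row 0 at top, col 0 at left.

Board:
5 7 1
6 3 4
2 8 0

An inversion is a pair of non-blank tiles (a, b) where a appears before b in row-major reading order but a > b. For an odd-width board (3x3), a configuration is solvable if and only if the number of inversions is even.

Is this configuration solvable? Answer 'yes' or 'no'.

Inversions (pairs i<j in row-major order where tile[i] > tile[j] > 0): 14
14 is even, so the puzzle is solvable.

Answer: yes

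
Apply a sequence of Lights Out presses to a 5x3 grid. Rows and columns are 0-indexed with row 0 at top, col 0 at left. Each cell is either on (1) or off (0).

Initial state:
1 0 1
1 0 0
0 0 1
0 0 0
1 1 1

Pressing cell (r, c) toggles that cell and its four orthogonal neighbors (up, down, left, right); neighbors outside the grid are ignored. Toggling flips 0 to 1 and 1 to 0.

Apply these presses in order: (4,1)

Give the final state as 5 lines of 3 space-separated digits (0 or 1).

Answer: 1 0 1
1 0 0
0 0 1
0 1 0
0 0 0

Derivation:
After press 1 at (4,1):
1 0 1
1 0 0
0 0 1
0 1 0
0 0 0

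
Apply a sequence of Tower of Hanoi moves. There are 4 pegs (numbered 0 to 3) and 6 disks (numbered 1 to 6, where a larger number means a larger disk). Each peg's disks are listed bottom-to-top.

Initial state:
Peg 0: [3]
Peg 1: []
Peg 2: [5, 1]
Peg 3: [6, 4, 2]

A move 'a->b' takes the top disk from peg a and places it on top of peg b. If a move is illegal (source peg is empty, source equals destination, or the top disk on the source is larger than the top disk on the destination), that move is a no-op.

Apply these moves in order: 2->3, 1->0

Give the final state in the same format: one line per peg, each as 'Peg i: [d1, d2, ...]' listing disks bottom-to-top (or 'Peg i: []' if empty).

After move 1 (2->3):
Peg 0: [3]
Peg 1: []
Peg 2: [5]
Peg 3: [6, 4, 2, 1]

After move 2 (1->0):
Peg 0: [3]
Peg 1: []
Peg 2: [5]
Peg 3: [6, 4, 2, 1]

Answer: Peg 0: [3]
Peg 1: []
Peg 2: [5]
Peg 3: [6, 4, 2, 1]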